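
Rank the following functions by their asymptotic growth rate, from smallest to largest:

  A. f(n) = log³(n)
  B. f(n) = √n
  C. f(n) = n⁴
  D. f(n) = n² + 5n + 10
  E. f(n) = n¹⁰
A < B < D < C < E

Comparing growth rates:
A = log³(n) is O(log³ n)
B = √n is O(√n)
D = n² + 5n + 10 is O(n²)
C = n⁴ is O(n⁴)
E = n¹⁰ is O(n¹⁰)

Therefore, the order from slowest to fastest is: A < B < D < C < E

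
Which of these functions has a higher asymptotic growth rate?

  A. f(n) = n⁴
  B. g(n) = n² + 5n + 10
A

f(n) = n⁴ is O(n⁴), while g(n) = n² + 5n + 10 is O(n²).
Since O(n⁴) grows faster than O(n²), f(n) dominates.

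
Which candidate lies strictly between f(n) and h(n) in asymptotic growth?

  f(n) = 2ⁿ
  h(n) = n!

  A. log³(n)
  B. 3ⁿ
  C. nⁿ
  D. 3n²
B

We need g(n) with 2ⁿ = o(g(n)) and g(n) = o(n!), i.e. O(2ⁿ) ≺ g ≺ O(n!).
Check each option:
  A. log³(n) — O(log³ n) does not grow strictly faster than f(n)
  B. 3ⁿ — O(3ⁿ) is strictly between O(2ⁿ) and O(n!) ✓
  C. nⁿ — O(nⁿ) does not grow strictly slower than h(n)
  D. 3n² — O(n²) does not grow strictly faster than f(n)

Only option B (3ⁿ) lies strictly between.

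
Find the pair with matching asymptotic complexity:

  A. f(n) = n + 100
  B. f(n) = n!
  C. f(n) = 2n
A and C

Examining each function:
  A. n + 100 is O(n)
  B. n! is O(n!)
  C. 2n is O(n)

Functions A and C both have the same complexity class.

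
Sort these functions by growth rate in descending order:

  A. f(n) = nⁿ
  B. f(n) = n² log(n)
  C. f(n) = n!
A > C > B

Comparing growth rates:
A = nⁿ is O(nⁿ)
C = n! is O(n!)
B = n² log(n) is O(n² log n)

Therefore, the order from fastest to slowest is: A > C > B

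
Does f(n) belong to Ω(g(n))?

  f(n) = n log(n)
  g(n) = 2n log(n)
True

f(n) = n log(n) and g(n) = 2n log(n) are both O(n log n).
Big-Ω permits equal growth rates (f ≥ c·g for some c > 0), so f(n) = Ω(g(n)) is true.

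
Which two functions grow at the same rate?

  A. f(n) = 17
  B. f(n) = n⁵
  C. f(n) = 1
A and C

Examining each function:
  A. 17 is O(1)
  B. n⁵ is O(n⁵)
  C. 1 is O(1)

Functions A and C both have the same complexity class.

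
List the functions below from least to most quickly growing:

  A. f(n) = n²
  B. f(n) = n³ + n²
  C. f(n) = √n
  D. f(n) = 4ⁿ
C < A < B < D

Comparing growth rates:
C = √n is O(√n)
A = n² is O(n²)
B = n³ + n² is O(n³)
D = 4ⁿ is O(4ⁿ)

Therefore, the order from slowest to fastest is: C < A < B < D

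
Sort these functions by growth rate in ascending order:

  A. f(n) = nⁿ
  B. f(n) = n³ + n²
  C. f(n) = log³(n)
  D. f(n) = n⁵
C < B < D < A

Comparing growth rates:
C = log³(n) is O(log³ n)
B = n³ + n² is O(n³)
D = n⁵ is O(n⁵)
A = nⁿ is O(nⁿ)

Therefore, the order from slowest to fastest is: C < B < D < A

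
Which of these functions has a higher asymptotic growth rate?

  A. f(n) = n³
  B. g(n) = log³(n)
A

f(n) = n³ is O(n³), while g(n) = log³(n) is O(log³ n).
Since O(n³) grows faster than O(log³ n), f(n) dominates.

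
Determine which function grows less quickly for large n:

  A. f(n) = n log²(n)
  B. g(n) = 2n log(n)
B

f(n) = n log²(n) is O(n log² n), while g(n) = 2n log(n) is O(n log n).
Since O(n log n) grows slower than O(n log² n), g(n) is dominated.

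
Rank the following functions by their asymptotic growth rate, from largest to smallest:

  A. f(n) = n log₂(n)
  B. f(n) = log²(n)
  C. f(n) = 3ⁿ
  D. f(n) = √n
C > A > D > B

Comparing growth rates:
C = 3ⁿ is O(3ⁿ)
A = n log₂(n) is O(n log n)
D = √n is O(√n)
B = log²(n) is O(log² n)

Therefore, the order from fastest to slowest is: C > A > D > B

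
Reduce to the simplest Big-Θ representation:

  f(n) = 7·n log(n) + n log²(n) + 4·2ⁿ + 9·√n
Θ(2ⁿ)

Order the terms by growth rate: 9·√n ≺ 7·n log(n) ≺ n log²(n) ≺ 4·2ⁿ.
The fastest-growing term 4·2ⁿ dominates as n → ∞; dropping its constant factor gives Θ(2ⁿ).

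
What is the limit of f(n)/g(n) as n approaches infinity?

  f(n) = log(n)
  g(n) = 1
∞

Since log(n) (O(log n)) grows faster than 1 (O(1)),
the ratio f(n)/g(n) → ∞ as n → ∞.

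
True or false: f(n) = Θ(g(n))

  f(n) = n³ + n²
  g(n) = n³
True

f(n) = n³ + n² and g(n) = n³ are both O(n³).
Since they have the same asymptotic growth rate, f(n) = Θ(g(n)) is true.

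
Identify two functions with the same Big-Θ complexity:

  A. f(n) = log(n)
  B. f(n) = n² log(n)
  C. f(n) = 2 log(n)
A and C

Examining each function:
  A. log(n) is O(log n)
  B. n² log(n) is O(n² log n)
  C. 2 log(n) is O(log n)

Functions A and C both have the same complexity class.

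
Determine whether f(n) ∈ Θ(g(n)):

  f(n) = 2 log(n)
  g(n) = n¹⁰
False

f(n) = 2 log(n) is O(log n), and g(n) = n¹⁰ is O(n¹⁰).
Since they have different growth rates, f(n) = Θ(g(n)) is false.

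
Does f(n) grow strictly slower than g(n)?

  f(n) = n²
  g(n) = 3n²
False

f(n) = n² is O(n²), and g(n) = 3n² is O(n²).
Since they have the same growth rate, f(n) = o(g(n)) is false.
(f = o(g) requires f to grow strictly slower, not equal.)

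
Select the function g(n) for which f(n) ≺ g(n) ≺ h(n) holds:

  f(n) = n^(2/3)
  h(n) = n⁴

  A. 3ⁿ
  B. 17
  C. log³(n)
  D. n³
D

We need g(n) with n^(2/3) = o(g(n)) and g(n) = o(n⁴), i.e. O(n^(2/3)) ≺ g ≺ O(n⁴).
Check each option:
  A. 3ⁿ — O(3ⁿ) does not grow strictly slower than h(n)
  B. 17 — O(1) does not grow strictly faster than f(n)
  C. log³(n) — O(log³ n) does not grow strictly faster than f(n)
  D. n³ — O(n³) is strictly between O(n^(2/3)) and O(n⁴) ✓

Only option D (n³) lies strictly between.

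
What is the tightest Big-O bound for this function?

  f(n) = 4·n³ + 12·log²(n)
O(n³)

The dominant term in 4·n³ + 12·log²(n) is 4·n³, which is Θ(n³).
Lower-order terms (12·log²(n)) are asymptotically negligible.
Constants are absorbed, so the tightest bound is O(n³).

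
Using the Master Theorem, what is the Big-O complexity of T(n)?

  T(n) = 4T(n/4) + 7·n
Θ(n log n)

Master Theorem: a = 4, b = 4, f(n) = 7·n.
Compute the critical exponent d = log₄(4) = 1.
Compare f(n) = Θ(n) against n^d:
  k = 1 = d, so f(n) = Θ(n^d) — Case 2.
  Work is balanced across levels: T(n) = Θ(n^d log n) = Θ(n log n).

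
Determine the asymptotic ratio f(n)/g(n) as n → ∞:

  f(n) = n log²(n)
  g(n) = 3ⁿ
0

Since n log²(n) (O(n log² n)) grows slower than 3ⁿ (O(3ⁿ)),
the ratio f(n)/g(n) → 0 as n → ∞.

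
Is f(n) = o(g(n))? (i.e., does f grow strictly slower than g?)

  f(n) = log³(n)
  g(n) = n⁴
True

f(n) = log³(n) is O(log³ n), and g(n) = n⁴ is O(n⁴).
Since O(log³ n) grows strictly slower than O(n⁴), f(n) = o(g(n)) is true.
This means lim(n→∞) f(n)/g(n) = 0.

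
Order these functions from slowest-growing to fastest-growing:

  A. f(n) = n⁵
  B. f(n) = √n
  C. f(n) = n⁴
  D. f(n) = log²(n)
D < B < C < A

Comparing growth rates:
D = log²(n) is O(log² n)
B = √n is O(√n)
C = n⁴ is O(n⁴)
A = n⁵ is O(n⁵)

Therefore, the order from slowest to fastest is: D < B < C < A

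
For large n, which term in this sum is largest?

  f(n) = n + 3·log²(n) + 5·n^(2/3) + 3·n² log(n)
3·n² log(n)

Looking at each term:
  - n is O(n)
  - 3·log²(n) is O(log² n)
  - 5·n^(2/3) is O(n^(2/3))
  - 3·n² log(n) is O(n² log n)

The term 3·n² log(n) (O(n² log n)) grows fastest and dominates all others.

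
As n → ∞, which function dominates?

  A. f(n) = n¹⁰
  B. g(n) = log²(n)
A

f(n) = n¹⁰ is O(n¹⁰), while g(n) = log²(n) is O(log² n).
Since O(n¹⁰) grows faster than O(log² n), f(n) dominates.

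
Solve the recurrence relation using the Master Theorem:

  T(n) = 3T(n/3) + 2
Θ(n)

Master Theorem: a = 3, b = 3, f(n) = 2.
Compute the critical exponent d = log₃(3) = 1.
Compare f(n) = Θ(1) against n^d:
  k = 0 < d = 1, so f(n) = O(n^(d-ε)) — Case 1.
  The recursion cost dominates: T(n) = Θ(n^d) = Θ(n).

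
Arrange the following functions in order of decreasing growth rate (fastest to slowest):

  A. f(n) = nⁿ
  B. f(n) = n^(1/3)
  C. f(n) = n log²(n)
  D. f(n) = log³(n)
A > C > B > D

Comparing growth rates:
A = nⁿ is O(nⁿ)
C = n log²(n) is O(n log² n)
B = n^(1/3) is O(n^(1/3))
D = log³(n) is O(log³ n)

Therefore, the order from fastest to slowest is: A > C > B > D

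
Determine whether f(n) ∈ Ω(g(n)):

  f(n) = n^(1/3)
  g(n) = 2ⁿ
False

f(n) = n^(1/3) is O(n^(1/3)), and g(n) = 2ⁿ is O(2ⁿ).
Since O(n^(1/3)) grows slower than O(2ⁿ), f(n) = Ω(g(n)) is false.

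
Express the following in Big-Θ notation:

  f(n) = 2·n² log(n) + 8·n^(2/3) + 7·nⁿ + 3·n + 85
Θ(nⁿ)

Order the terms by growth rate: 85 ≺ 8·n^(2/3) ≺ 3·n ≺ 2·n² log(n) ≺ 7·nⁿ.
The fastest-growing term 7·nⁿ dominates as n → ∞; dropping its constant factor gives Θ(nⁿ).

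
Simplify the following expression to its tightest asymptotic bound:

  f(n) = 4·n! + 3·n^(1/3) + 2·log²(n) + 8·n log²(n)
Θ(n!)

Order the terms by growth rate: 2·log²(n) ≺ 3·n^(1/3) ≺ 8·n log²(n) ≺ 4·n!.
The fastest-growing term 4·n! dominates as n → ∞; dropping its constant factor gives Θ(n!).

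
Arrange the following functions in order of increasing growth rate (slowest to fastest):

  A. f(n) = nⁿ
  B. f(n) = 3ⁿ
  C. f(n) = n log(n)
C < B < A

Comparing growth rates:
C = n log(n) is O(n log n)
B = 3ⁿ is O(3ⁿ)
A = nⁿ is O(nⁿ)

Therefore, the order from slowest to fastest is: C < B < A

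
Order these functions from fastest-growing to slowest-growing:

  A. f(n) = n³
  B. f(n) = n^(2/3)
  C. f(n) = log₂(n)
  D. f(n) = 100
A > B > C > D

Comparing growth rates:
A = n³ is O(n³)
B = n^(2/3) is O(n^(2/3))
C = log₂(n) is O(log n)
D = 100 is O(1)

Therefore, the order from fastest to slowest is: A > B > C > D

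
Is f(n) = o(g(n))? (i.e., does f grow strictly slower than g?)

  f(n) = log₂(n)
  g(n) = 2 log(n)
False

f(n) = log₂(n) is O(log n), and g(n) = 2 log(n) is O(log n).
Since they have the same growth rate, f(n) = o(g(n)) is false.
(f = o(g) requires f to grow strictly slower, not equal.)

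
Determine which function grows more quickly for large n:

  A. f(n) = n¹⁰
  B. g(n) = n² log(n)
A

f(n) = n¹⁰ is O(n¹⁰), while g(n) = n² log(n) is O(n² log n).
Since O(n¹⁰) grows faster than O(n² log n), f(n) dominates.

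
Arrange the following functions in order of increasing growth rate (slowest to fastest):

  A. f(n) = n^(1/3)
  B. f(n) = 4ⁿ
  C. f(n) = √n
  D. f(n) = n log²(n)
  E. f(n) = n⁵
A < C < D < E < B

Comparing growth rates:
A = n^(1/3) is O(n^(1/3))
C = √n is O(√n)
D = n log²(n) is O(n log² n)
E = n⁵ is O(n⁵)
B = 4ⁿ is O(4ⁿ)

Therefore, the order from slowest to fastest is: A < C < D < E < B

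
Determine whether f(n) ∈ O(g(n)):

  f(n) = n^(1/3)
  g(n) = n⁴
True

f(n) = n^(1/3) is O(n^(1/3)), and g(n) = n⁴ is O(n⁴).
Since O(n^(1/3)) ⊆ O(n⁴) (f grows no faster than g), f(n) = O(g(n)) is true.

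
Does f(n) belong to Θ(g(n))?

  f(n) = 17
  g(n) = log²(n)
False

f(n) = 17 is O(1), and g(n) = log²(n) is O(log² n).
Since they have different growth rates, f(n) = Θ(g(n)) is false.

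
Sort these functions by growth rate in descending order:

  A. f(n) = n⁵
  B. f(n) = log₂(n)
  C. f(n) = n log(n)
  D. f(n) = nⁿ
D > A > C > B

Comparing growth rates:
D = nⁿ is O(nⁿ)
A = n⁵ is O(n⁵)
C = n log(n) is O(n log n)
B = log₂(n) is O(log n)

Therefore, the order from fastest to slowest is: D > A > C > B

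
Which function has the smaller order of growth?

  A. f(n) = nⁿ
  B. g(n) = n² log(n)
B

f(n) = nⁿ is O(nⁿ), while g(n) = n² log(n) is O(n² log n).
Since O(n² log n) grows slower than O(nⁿ), g(n) is dominated.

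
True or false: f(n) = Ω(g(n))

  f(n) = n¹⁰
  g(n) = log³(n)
True

f(n) = n¹⁰ is O(n¹⁰), and g(n) = log³(n) is O(log³ n).
Since O(n¹⁰) grows at least as fast as O(log³ n), f(n) = Ω(g(n)) is true.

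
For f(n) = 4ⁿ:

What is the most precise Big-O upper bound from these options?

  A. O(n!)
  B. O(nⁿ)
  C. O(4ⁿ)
C

f(n) = 4ⁿ is O(4ⁿ).
All listed options are valid Big-O bounds (upper bounds),
but O(4ⁿ) is the tightest (smallest valid bound).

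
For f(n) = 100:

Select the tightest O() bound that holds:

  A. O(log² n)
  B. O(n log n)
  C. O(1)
C

f(n) = 100 is O(1).
All listed options are valid Big-O bounds (upper bounds),
but O(1) is the tightest (smallest valid bound).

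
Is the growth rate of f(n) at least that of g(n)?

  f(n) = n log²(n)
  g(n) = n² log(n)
False

f(n) = n log²(n) is O(n log² n), and g(n) = n² log(n) is O(n² log n).
Since O(n log² n) grows slower than O(n² log n), f(n) = Ω(g(n)) is false.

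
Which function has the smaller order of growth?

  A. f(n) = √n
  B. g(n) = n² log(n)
A

f(n) = √n is O(√n), while g(n) = n² log(n) is O(n² log n).
Since O(√n) grows slower than O(n² log n), f(n) is dominated.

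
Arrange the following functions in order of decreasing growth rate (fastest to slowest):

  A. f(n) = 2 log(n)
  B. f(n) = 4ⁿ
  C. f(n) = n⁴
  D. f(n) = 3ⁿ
B > D > C > A

Comparing growth rates:
B = 4ⁿ is O(4ⁿ)
D = 3ⁿ is O(3ⁿ)
C = n⁴ is O(n⁴)
A = 2 log(n) is O(log n)

Therefore, the order from fastest to slowest is: B > D > C > A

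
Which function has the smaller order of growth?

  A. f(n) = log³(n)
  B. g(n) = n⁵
A

f(n) = log³(n) is O(log³ n), while g(n) = n⁵ is O(n⁵).
Since O(log³ n) grows slower than O(n⁵), f(n) is dominated.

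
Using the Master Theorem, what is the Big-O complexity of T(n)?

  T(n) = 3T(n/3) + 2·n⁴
Θ(n⁴)

Master Theorem: a = 3, b = 3, f(n) = 2·n⁴.
Compute the critical exponent d = log₃(3) = 1.
Compare f(n) = Θ(n⁴) against n^d:
  k = 4 > d = 1, so f(n) = Ω(n^(d+ε)) — Case 3.
  Regularity: a·(n/b)^4/n^4 = a/b^4 = 3/81 < 1 ✓.
  The top-level work dominates: T(n) = Θ(f(n)) = Θ(n⁴).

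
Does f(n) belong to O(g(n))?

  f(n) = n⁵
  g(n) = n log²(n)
False

f(n) = n⁵ is O(n⁵), and g(n) = n log²(n) is O(n log² n).
Since O(n⁵) grows faster than O(n log² n), f(n) = O(g(n)) is false.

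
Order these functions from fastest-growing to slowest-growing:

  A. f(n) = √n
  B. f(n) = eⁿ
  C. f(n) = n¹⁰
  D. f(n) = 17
B > C > A > D

Comparing growth rates:
B = eⁿ is O(eⁿ)
C = n¹⁰ is O(n¹⁰)
A = √n is O(√n)
D = 17 is O(1)

Therefore, the order from fastest to slowest is: B > C > A > D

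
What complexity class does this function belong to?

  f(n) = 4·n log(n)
O(n log n)

The dominant term in 4·n log(n) is 4·n log(n), which is Θ(n log n).
Constants are absorbed, so the tightest bound is O(n log n).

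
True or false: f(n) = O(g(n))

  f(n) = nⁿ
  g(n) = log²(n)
False

f(n) = nⁿ is O(nⁿ), and g(n) = log²(n) is O(log² n).
Since O(nⁿ) grows faster than O(log² n), f(n) = O(g(n)) is false.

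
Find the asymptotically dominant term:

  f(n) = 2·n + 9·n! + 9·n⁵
9·n!

Looking at each term:
  - 2·n is O(n)
  - 9·n! is O(n!)
  - 9·n⁵ is O(n⁵)

The term 9·n! (O(n!)) grows fastest and dominates all others.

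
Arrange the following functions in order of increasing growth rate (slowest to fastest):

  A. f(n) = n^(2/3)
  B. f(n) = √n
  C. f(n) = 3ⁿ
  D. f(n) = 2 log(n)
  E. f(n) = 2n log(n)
D < B < A < E < C

Comparing growth rates:
D = 2 log(n) is O(log n)
B = √n is O(√n)
A = n^(2/3) is O(n^(2/3))
E = 2n log(n) is O(n log n)
C = 3ⁿ is O(3ⁿ)

Therefore, the order from slowest to fastest is: D < B < A < E < C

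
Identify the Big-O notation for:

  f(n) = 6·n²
O(n²)

The dominant term in 6·n² is 6·n², which is Θ(n²).
Constants are absorbed, so the tightest bound is O(n²).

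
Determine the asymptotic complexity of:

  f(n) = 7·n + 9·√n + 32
O(n)

The dominant term in 7·n + 9·√n + 32 is 7·n, which is Θ(n).
Lower-order terms (9·√n, 32) are asymptotically negligible.
Constants are absorbed, so the tightest bound is O(n).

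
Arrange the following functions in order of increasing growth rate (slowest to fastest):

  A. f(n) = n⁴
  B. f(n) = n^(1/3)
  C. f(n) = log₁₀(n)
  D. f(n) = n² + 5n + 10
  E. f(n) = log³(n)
C < E < B < D < A

Comparing growth rates:
C = log₁₀(n) is O(log n)
E = log³(n) is O(log³ n)
B = n^(1/3) is O(n^(1/3))
D = n² + 5n + 10 is O(n²)
A = n⁴ is O(n⁴)

Therefore, the order from slowest to fastest is: C < E < B < D < A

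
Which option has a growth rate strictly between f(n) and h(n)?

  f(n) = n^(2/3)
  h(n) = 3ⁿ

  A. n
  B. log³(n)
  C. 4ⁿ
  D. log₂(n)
A

We need g(n) with n^(2/3) = o(g(n)) and g(n) = o(3ⁿ), i.e. O(n^(2/3)) ≺ g ≺ O(3ⁿ).
Check each option:
  A. n — O(n) is strictly between O(n^(2/3)) and O(3ⁿ) ✓
  B. log³(n) — O(log³ n) does not grow strictly faster than f(n)
  C. 4ⁿ — O(4ⁿ) does not grow strictly slower than h(n)
  D. log₂(n) — O(log n) does not grow strictly faster than f(n)

Only option A (n) lies strictly between.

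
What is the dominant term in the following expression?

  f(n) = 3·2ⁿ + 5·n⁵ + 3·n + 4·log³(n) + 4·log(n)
3·2ⁿ

Looking at each term:
  - 3·2ⁿ is O(2ⁿ)
  - 5·n⁵ is O(n⁵)
  - 3·n is O(n)
  - 4·log³(n) is O(log³ n)
  - 4·log(n) is O(log n)

The term 3·2ⁿ (O(2ⁿ)) grows fastest and dominates all others.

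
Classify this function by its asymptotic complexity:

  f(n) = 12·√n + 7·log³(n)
O(√n)

The dominant term in 12·√n + 7·log³(n) is 12·√n, which is Θ(√n).
Lower-order terms (7·log³(n)) are asymptotically negligible.
Constants are absorbed, so the tightest bound is O(√n).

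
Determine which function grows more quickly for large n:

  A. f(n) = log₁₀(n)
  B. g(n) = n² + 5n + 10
B

f(n) = log₁₀(n) is O(log n), while g(n) = n² + 5n + 10 is O(n²).
Since O(n²) grows faster than O(log n), g(n) dominates.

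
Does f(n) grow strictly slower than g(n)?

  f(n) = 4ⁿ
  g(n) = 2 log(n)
False

f(n) = 4ⁿ is O(4ⁿ), and g(n) = 2 log(n) is O(log n).
Since O(4ⁿ) grows faster than or equal to O(log n), f(n) = o(g(n)) is false.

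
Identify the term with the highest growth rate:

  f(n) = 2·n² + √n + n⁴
n⁴

Looking at each term:
  - 2·n² is O(n²)
  - √n is O(√n)
  - n⁴ is O(n⁴)

The term n⁴ (O(n⁴)) grows fastest and dominates all others.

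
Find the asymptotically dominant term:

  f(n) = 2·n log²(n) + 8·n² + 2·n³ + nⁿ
nⁿ

Looking at each term:
  - 2·n log²(n) is O(n log² n)
  - 8·n² is O(n²)
  - 2·n³ is O(n³)
  - nⁿ is O(nⁿ)

The term nⁿ (O(nⁿ)) grows fastest and dominates all others.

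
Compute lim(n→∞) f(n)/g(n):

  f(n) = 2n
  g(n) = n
2

Since 2n and n have the same growth rate (O(n)),
the ratio converges to a constant: 2.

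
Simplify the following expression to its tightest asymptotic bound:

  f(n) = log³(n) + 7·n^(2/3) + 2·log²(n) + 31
Θ(n^(2/3))

Order the terms by growth rate: 31 ≺ 2·log²(n) ≺ log³(n) ≺ 7·n^(2/3).
The fastest-growing term 7·n^(2/3) dominates as n → ∞; dropping its constant factor gives Θ(n^(2/3)).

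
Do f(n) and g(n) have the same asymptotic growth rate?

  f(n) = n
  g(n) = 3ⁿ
False

f(n) = n is O(n), and g(n) = 3ⁿ is O(3ⁿ).
Since they have different growth rates, f(n) = Θ(g(n)) is false.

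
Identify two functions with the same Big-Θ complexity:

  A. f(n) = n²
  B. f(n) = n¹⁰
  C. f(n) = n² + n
A and C

Examining each function:
  A. n² is O(n²)
  B. n¹⁰ is O(n¹⁰)
  C. n² + n is O(n²)

Functions A and C both have the same complexity class.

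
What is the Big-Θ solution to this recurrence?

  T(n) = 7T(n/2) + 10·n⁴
Θ(n⁴)

Master Theorem: a = 7, b = 2, f(n) = 10·n⁴.
Compute the critical exponent d = log₂(7) = 2.807.
Compare f(n) = Θ(n⁴) against n^d:
  k = 4 > d = 2.807, so f(n) = Ω(n^(d+ε)) — Case 3.
  Regularity: a·(n/b)^4/n^4 = a/b^4 = 7/16 < 1 ✓.
  The top-level work dominates: T(n) = Θ(f(n)) = Θ(n⁴).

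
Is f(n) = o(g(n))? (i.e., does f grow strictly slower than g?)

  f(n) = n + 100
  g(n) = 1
False

f(n) = n + 100 is O(n), and g(n) = 1 is O(1).
Since O(n) grows faster than or equal to O(1), f(n) = o(g(n)) is false.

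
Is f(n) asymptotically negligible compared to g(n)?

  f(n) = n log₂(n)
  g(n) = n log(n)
False

f(n) = n log₂(n) is O(n log n), and g(n) = n log(n) is O(n log n).
Since they have the same growth rate, f(n) = o(g(n)) is false.
(f = o(g) requires f to grow strictly slower, not equal.)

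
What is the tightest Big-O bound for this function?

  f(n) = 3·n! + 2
O(n!)

The dominant term in 3·n! + 2 is 3·n!, which is Θ(n!).
Lower-order terms (2) are asymptotically negligible.
Constants are absorbed, so the tightest bound is O(n!).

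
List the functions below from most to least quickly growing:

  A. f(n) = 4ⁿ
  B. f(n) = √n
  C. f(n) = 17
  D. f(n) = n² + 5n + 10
A > D > B > C

Comparing growth rates:
A = 4ⁿ is O(4ⁿ)
D = n² + 5n + 10 is O(n²)
B = √n is O(√n)
C = 17 is O(1)

Therefore, the order from fastest to slowest is: A > D > B > C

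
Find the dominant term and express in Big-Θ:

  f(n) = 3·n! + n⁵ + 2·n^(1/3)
Θ(n!)

Order the terms by growth rate: 2·n^(1/3) ≺ n⁵ ≺ 3·n!.
The fastest-growing term 3·n! dominates as n → ∞; dropping its constant factor gives Θ(n!).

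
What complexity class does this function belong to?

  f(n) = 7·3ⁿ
O(3ⁿ)

The dominant term in 7·3ⁿ is 7·3ⁿ, which is Θ(3ⁿ).
Constants are absorbed, so the tightest bound is O(3ⁿ).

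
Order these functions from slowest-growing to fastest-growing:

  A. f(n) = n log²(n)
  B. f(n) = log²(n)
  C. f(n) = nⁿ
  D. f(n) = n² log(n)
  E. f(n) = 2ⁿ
B < A < D < E < C

Comparing growth rates:
B = log²(n) is O(log² n)
A = n log²(n) is O(n log² n)
D = n² log(n) is O(n² log n)
E = 2ⁿ is O(2ⁿ)
C = nⁿ is O(nⁿ)

Therefore, the order from slowest to fastest is: B < A < D < E < C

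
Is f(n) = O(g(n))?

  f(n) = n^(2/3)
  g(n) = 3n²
True

f(n) = n^(2/3) is O(n^(2/3)), and g(n) = 3n² is O(n²).
Since O(n^(2/3)) ⊆ O(n²) (f grows no faster than g), f(n) = O(g(n)) is true.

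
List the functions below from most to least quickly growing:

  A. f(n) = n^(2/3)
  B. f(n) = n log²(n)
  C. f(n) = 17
B > A > C

Comparing growth rates:
B = n log²(n) is O(n log² n)
A = n^(2/3) is O(n^(2/3))
C = 17 is O(1)

Therefore, the order from fastest to slowest is: B > A > C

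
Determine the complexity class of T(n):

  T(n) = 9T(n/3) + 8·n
Θ(n²)

Master Theorem: a = 9, b = 3, f(n) = 8·n.
Compute the critical exponent d = log₃(9) = 2.
Compare f(n) = Θ(n) against n^d:
  k = 1 < d = 2, so f(n) = O(n^(d-ε)) — Case 1.
  The recursion cost dominates: T(n) = Θ(n^d) = Θ(n²).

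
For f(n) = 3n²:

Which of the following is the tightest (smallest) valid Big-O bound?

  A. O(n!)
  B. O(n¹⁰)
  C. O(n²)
C

f(n) = 3n² is O(n²).
All listed options are valid Big-O bounds (upper bounds),
but O(n²) is the tightest (smallest valid bound).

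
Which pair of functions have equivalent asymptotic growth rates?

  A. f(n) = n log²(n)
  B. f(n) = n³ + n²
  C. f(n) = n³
B and C

Examining each function:
  A. n log²(n) is O(n log² n)
  B. n³ + n² is O(n³)
  C. n³ is O(n³)

Functions B and C both have the same complexity class.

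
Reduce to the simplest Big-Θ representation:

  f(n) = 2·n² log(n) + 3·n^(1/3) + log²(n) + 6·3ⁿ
Θ(3ⁿ)

Order the terms by growth rate: log²(n) ≺ 3·n^(1/3) ≺ 2·n² log(n) ≺ 6·3ⁿ.
The fastest-growing term 6·3ⁿ dominates as n → ∞; dropping its constant factor gives Θ(3ⁿ).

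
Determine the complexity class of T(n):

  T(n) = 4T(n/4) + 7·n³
Θ(n³)

Master Theorem: a = 4, b = 4, f(n) = 7·n³.
Compute the critical exponent d = log₄(4) = 1.
Compare f(n) = Θ(n³) against n^d:
  k = 3 > d = 1, so f(n) = Ω(n^(d+ε)) — Case 3.
  Regularity: a·(n/b)^3/n^3 = a/b^3 = 4/64 < 1 ✓.
  The top-level work dominates: T(n) = Θ(f(n)) = Θ(n³).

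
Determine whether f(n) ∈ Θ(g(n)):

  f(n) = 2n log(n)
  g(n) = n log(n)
True

f(n) = 2n log(n) and g(n) = n log(n) are both O(n log n).
Since they have the same asymptotic growth rate, f(n) = Θ(g(n)) is true.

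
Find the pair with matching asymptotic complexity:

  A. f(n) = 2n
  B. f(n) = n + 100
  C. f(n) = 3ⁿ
A and B

Examining each function:
  A. 2n is O(n)
  B. n + 100 is O(n)
  C. 3ⁿ is O(3ⁿ)

Functions A and B both have the same complexity class.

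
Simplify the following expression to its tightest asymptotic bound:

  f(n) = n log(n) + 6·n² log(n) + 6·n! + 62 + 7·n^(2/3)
Θ(n!)

Order the terms by growth rate: 62 ≺ 7·n^(2/3) ≺ n log(n) ≺ 6·n² log(n) ≺ 6·n!.
The fastest-growing term 6·n! dominates as n → ∞; dropping its constant factor gives Θ(n!).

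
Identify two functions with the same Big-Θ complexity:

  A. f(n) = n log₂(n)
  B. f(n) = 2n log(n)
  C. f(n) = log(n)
A and B

Examining each function:
  A. n log₂(n) is O(n log n)
  B. 2n log(n) is O(n log n)
  C. log(n) is O(log n)

Functions A and B both have the same complexity class.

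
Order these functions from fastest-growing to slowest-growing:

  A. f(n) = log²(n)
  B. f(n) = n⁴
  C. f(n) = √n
B > C > A

Comparing growth rates:
B = n⁴ is O(n⁴)
C = √n is O(√n)
A = log²(n) is O(log² n)

Therefore, the order from fastest to slowest is: B > C > A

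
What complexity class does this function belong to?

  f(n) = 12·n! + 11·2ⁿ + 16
O(n!)

The dominant term in 12·n! + 11·2ⁿ + 16 is 12·n!, which is Θ(n!).
Lower-order terms (11·2ⁿ, 16) are asymptotically negligible.
Constants are absorbed, so the tightest bound is O(n!).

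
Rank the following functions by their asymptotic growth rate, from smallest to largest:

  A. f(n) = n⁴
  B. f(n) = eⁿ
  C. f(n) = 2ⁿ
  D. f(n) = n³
D < A < C < B

Comparing growth rates:
D = n³ is O(n³)
A = n⁴ is O(n⁴)
C = 2ⁿ is O(2ⁿ)
B = eⁿ is O(eⁿ)

Therefore, the order from slowest to fastest is: D < A < C < B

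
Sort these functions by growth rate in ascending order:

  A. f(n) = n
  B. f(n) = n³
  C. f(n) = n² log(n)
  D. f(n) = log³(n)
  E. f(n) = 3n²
D < A < E < C < B

Comparing growth rates:
D = log³(n) is O(log³ n)
A = n is O(n)
E = 3n² is O(n²)
C = n² log(n) is O(n² log n)
B = n³ is O(n³)

Therefore, the order from slowest to fastest is: D < A < E < C < B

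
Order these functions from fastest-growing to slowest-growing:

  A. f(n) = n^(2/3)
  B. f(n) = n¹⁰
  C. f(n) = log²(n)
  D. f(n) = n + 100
B > D > A > C

Comparing growth rates:
B = n¹⁰ is O(n¹⁰)
D = n + 100 is O(n)
A = n^(2/3) is O(n^(2/3))
C = log²(n) is O(log² n)

Therefore, the order from fastest to slowest is: B > D > A > C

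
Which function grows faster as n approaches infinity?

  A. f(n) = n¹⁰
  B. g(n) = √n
A

f(n) = n¹⁰ is O(n¹⁰), while g(n) = √n is O(√n).
Since O(n¹⁰) grows faster than O(√n), f(n) dominates.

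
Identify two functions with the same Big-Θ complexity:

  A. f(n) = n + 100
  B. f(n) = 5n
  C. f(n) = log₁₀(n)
A and B

Examining each function:
  A. n + 100 is O(n)
  B. 5n is O(n)
  C. log₁₀(n) is O(log n)

Functions A and B both have the same complexity class.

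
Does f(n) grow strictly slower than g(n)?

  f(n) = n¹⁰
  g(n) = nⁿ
True

f(n) = n¹⁰ is O(n¹⁰), and g(n) = nⁿ is O(nⁿ).
Since O(n¹⁰) grows strictly slower than O(nⁿ), f(n) = o(g(n)) is true.
This means lim(n→∞) f(n)/g(n) = 0.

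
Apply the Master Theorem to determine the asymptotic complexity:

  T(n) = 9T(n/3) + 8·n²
Θ(n² log n)

Master Theorem: a = 9, b = 3, f(n) = 8·n².
Compute the critical exponent d = log₃(9) = 2.
Compare f(n) = Θ(n²) against n^d:
  k = 2 = d, so f(n) = Θ(n^d) — Case 2.
  Work is balanced across levels: T(n) = Θ(n^d log n) = Θ(n² log n).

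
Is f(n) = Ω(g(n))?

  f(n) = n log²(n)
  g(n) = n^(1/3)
True

f(n) = n log²(n) is O(n log² n), and g(n) = n^(1/3) is O(n^(1/3)).
Since O(n log² n) grows at least as fast as O(n^(1/3)), f(n) = Ω(g(n)) is true.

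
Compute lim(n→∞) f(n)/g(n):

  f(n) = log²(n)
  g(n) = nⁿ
0

Since log²(n) (O(log² n)) grows slower than nⁿ (O(nⁿ)),
the ratio f(n)/g(n) → 0 as n → ∞.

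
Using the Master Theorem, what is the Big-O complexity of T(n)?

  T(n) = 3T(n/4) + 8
Θ(n^log₄(3))

Master Theorem: a = 3, b = 4, f(n) = 8.
Compute the critical exponent d = log₄(3) = 0.792.
Compare f(n) = Θ(1) against n^d:
  k = 0 < d = 0.792, so f(n) = O(n^(d-ε)) — Case 1.
  The recursion cost dominates: T(n) = Θ(n^d) = Θ(n^log₄(3)).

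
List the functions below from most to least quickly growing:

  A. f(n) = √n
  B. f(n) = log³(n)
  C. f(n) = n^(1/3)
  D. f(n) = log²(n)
A > C > B > D

Comparing growth rates:
A = √n is O(√n)
C = n^(1/3) is O(n^(1/3))
B = log³(n) is O(log³ n)
D = log²(n) is O(log² n)

Therefore, the order from fastest to slowest is: A > C > B > D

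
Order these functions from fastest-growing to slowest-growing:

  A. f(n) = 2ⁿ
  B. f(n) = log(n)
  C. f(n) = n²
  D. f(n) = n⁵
A > D > C > B

Comparing growth rates:
A = 2ⁿ is O(2ⁿ)
D = n⁵ is O(n⁵)
C = n² is O(n²)
B = log(n) is O(log n)

Therefore, the order from fastest to slowest is: A > D > C > B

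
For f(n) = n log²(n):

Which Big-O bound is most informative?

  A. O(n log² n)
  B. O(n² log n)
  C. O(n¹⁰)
A

f(n) = n log²(n) is O(n log² n).
All listed options are valid Big-O bounds (upper bounds),
but O(n log² n) is the tightest (smallest valid bound).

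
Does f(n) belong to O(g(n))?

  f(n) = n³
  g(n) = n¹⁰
True

f(n) = n³ is O(n³), and g(n) = n¹⁰ is O(n¹⁰).
Since O(n³) ⊆ O(n¹⁰) (f grows no faster than g), f(n) = O(g(n)) is true.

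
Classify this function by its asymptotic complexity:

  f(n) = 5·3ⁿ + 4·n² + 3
O(3ⁿ)

The dominant term in 5·3ⁿ + 4·n² + 3 is 5·3ⁿ, which is Θ(3ⁿ).
Lower-order terms (4·n², 3) are asymptotically negligible.
Constants are absorbed, so the tightest bound is O(3ⁿ).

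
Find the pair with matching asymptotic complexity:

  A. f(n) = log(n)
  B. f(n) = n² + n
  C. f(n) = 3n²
B and C

Examining each function:
  A. log(n) is O(log n)
  B. n² + n is O(n²)
  C. 3n² is O(n²)

Functions B and C both have the same complexity class.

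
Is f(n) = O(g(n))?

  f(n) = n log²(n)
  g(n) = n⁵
True

f(n) = n log²(n) is O(n log² n), and g(n) = n⁵ is O(n⁵).
Since O(n log² n) ⊆ O(n⁵) (f grows no faster than g), f(n) = O(g(n)) is true.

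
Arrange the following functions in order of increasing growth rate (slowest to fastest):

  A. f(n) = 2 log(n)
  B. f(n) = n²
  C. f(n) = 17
C < A < B

Comparing growth rates:
C = 17 is O(1)
A = 2 log(n) is O(log n)
B = n² is O(n²)

Therefore, the order from slowest to fastest is: C < A < B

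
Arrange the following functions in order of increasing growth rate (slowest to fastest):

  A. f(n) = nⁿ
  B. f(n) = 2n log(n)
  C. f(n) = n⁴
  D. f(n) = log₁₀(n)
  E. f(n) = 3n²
D < B < E < C < A

Comparing growth rates:
D = log₁₀(n) is O(log n)
B = 2n log(n) is O(n log n)
E = 3n² is O(n²)
C = n⁴ is O(n⁴)
A = nⁿ is O(nⁿ)

Therefore, the order from slowest to fastest is: D < B < E < C < A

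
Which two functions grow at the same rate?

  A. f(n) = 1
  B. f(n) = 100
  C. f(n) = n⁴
A and B

Examining each function:
  A. 1 is O(1)
  B. 100 is O(1)
  C. n⁴ is O(n⁴)

Functions A and B both have the same complexity class.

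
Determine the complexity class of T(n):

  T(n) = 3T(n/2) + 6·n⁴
Θ(n⁴)

Master Theorem: a = 3, b = 2, f(n) = 6·n⁴.
Compute the critical exponent d = log₂(3) = 1.585.
Compare f(n) = Θ(n⁴) against n^d:
  k = 4 > d = 1.585, so f(n) = Ω(n^(d+ε)) — Case 3.
  Regularity: a·(n/b)^4/n^4 = a/b^4 = 3/16 < 1 ✓.
  The top-level work dominates: T(n) = Θ(f(n)) = Θ(n⁴).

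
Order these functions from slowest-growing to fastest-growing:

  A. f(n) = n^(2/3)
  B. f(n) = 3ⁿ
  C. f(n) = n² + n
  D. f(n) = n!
A < C < B < D

Comparing growth rates:
A = n^(2/3) is O(n^(2/3))
C = n² + n is O(n²)
B = 3ⁿ is O(3ⁿ)
D = n! is O(n!)

Therefore, the order from slowest to fastest is: A < C < B < D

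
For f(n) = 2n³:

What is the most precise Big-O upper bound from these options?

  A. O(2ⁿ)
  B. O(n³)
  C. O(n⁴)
B

f(n) = 2n³ is O(n³).
All listed options are valid Big-O bounds (upper bounds),
but O(n³) is the tightest (smallest valid bound).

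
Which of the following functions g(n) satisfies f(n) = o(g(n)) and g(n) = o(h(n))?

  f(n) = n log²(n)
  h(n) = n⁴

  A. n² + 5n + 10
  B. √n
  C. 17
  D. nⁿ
A

We need g(n) with n log²(n) = o(g(n)) and g(n) = o(n⁴), i.e. O(n log² n) ≺ g ≺ O(n⁴).
Check each option:
  A. n² + 5n + 10 — O(n²) is strictly between O(n log² n) and O(n⁴) ✓
  B. √n — O(√n) does not grow strictly faster than f(n)
  C. 17 — O(1) does not grow strictly faster than f(n)
  D. nⁿ — O(nⁿ) does not grow strictly slower than h(n)

Only option A (n² + 5n + 10) lies strictly between.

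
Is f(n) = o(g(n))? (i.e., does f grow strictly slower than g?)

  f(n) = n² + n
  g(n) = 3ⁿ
True

f(n) = n² + n is O(n²), and g(n) = 3ⁿ is O(3ⁿ).
Since O(n²) grows strictly slower than O(3ⁿ), f(n) = o(g(n)) is true.
This means lim(n→∞) f(n)/g(n) = 0.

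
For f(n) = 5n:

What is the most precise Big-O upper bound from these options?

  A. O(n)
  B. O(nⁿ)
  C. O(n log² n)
A

f(n) = 5n is O(n).
All listed options are valid Big-O bounds (upper bounds),
but O(n) is the tightest (smallest valid bound).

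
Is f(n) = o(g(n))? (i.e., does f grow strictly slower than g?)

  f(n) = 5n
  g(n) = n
False

f(n) = 5n is O(n), and g(n) = n is O(n).
Since they have the same growth rate, f(n) = o(g(n)) is false.
(f = o(g) requires f to grow strictly slower, not equal.)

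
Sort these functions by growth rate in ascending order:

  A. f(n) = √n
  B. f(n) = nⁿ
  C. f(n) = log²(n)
C < A < B

Comparing growth rates:
C = log²(n) is O(log² n)
A = √n is O(√n)
B = nⁿ is O(nⁿ)

Therefore, the order from slowest to fastest is: C < A < B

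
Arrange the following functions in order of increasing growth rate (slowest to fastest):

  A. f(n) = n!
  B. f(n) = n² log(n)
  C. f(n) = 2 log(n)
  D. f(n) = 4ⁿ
C < B < D < A

Comparing growth rates:
C = 2 log(n) is O(log n)
B = n² log(n) is O(n² log n)
D = 4ⁿ is O(4ⁿ)
A = n! is O(n!)

Therefore, the order from slowest to fastest is: C < B < D < A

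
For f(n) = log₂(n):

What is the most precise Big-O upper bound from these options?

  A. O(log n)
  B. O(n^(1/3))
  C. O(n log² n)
A

f(n) = log₂(n) is O(log n).
All listed options are valid Big-O bounds (upper bounds),
but O(log n) is the tightest (smallest valid bound).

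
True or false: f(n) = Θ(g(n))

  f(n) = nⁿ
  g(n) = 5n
False

f(n) = nⁿ is O(nⁿ), and g(n) = 5n is O(n).
Since they have different growth rates, f(n) = Θ(g(n)) is false.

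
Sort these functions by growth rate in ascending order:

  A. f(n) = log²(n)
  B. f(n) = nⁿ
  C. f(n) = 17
C < A < B

Comparing growth rates:
C = 17 is O(1)
A = log²(n) is O(log² n)
B = nⁿ is O(nⁿ)

Therefore, the order from slowest to fastest is: C < A < B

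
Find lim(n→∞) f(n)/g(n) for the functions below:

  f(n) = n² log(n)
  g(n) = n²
∞

Since n² log(n) (O(n² log n)) grows faster than n² (O(n²)),
the ratio f(n)/g(n) → ∞ as n → ∞.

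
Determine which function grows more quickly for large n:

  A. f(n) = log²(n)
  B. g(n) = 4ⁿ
B

f(n) = log²(n) is O(log² n), while g(n) = 4ⁿ is O(4ⁿ).
Since O(4ⁿ) grows faster than O(log² n), g(n) dominates.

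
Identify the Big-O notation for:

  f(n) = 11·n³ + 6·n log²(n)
O(n³)

The dominant term in 11·n³ + 6·n log²(n) is 11·n³, which is Θ(n³).
Lower-order terms (6·n log²(n)) are asymptotically negligible.
Constants are absorbed, so the tightest bound is O(n³).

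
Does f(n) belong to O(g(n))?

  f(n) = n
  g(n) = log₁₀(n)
False

f(n) = n is O(n), and g(n) = log₁₀(n) is O(log n).
Since O(n) grows faster than O(log n), f(n) = O(g(n)) is false.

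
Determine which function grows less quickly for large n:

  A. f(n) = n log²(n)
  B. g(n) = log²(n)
B

f(n) = n log²(n) is O(n log² n), while g(n) = log²(n) is O(log² n).
Since O(log² n) grows slower than O(n log² n), g(n) is dominated.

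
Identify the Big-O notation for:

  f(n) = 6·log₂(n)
O(log n)

The dominant term in 6·log₂(n) is 6·log₂(n), which is Θ(log n).
Constants are absorbed, so the tightest bound is O(log n).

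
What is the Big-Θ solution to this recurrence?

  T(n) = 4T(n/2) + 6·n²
Θ(n² log n)

Master Theorem: a = 4, b = 2, f(n) = 6·n².
Compute the critical exponent d = log₂(4) = 2.
Compare f(n) = Θ(n²) against n^d:
  k = 2 = d, so f(n) = Θ(n^d) — Case 2.
  Work is balanced across levels: T(n) = Θ(n^d log n) = Θ(n² log n).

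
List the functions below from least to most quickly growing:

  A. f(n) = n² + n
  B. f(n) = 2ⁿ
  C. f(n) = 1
C < A < B

Comparing growth rates:
C = 1 is O(1)
A = n² + n is O(n²)
B = 2ⁿ is O(2ⁿ)

Therefore, the order from slowest to fastest is: C < A < B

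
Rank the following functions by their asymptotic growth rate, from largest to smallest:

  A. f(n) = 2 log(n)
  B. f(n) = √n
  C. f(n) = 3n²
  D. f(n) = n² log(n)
D > C > B > A

Comparing growth rates:
D = n² log(n) is O(n² log n)
C = 3n² is O(n²)
B = √n is O(√n)
A = 2 log(n) is O(log n)

Therefore, the order from fastest to slowest is: D > C > B > A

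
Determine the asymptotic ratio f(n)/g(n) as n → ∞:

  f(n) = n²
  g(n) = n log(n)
∞

Since n² (O(n²)) grows faster than n log(n) (O(n log n)),
the ratio f(n)/g(n) → ∞ as n → ∞.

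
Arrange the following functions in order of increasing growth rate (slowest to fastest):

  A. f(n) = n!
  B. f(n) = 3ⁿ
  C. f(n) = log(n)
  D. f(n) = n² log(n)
C < D < B < A

Comparing growth rates:
C = log(n) is O(log n)
D = n² log(n) is O(n² log n)
B = 3ⁿ is O(3ⁿ)
A = n! is O(n!)

Therefore, the order from slowest to fastest is: C < D < B < A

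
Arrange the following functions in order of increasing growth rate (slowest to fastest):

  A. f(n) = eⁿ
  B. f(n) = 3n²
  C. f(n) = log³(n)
C < B < A

Comparing growth rates:
C = log³(n) is O(log³ n)
B = 3n² is O(n²)
A = eⁿ is O(eⁿ)

Therefore, the order from slowest to fastest is: C < B < A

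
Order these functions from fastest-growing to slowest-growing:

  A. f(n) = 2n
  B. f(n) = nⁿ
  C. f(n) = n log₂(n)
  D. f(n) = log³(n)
B > C > A > D

Comparing growth rates:
B = nⁿ is O(nⁿ)
C = n log₂(n) is O(n log n)
A = 2n is O(n)
D = log³(n) is O(log³ n)

Therefore, the order from fastest to slowest is: B > C > A > D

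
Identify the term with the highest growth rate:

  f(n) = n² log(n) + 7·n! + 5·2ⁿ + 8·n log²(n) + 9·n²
7·n!

Looking at each term:
  - n² log(n) is O(n² log n)
  - 7·n! is O(n!)
  - 5·2ⁿ is O(2ⁿ)
  - 8·n log²(n) is O(n log² n)
  - 9·n² is O(n²)

The term 7·n! (O(n!)) grows fastest and dominates all others.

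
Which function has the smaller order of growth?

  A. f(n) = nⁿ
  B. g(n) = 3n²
B

f(n) = nⁿ is O(nⁿ), while g(n) = 3n² is O(n²).
Since O(n²) grows slower than O(nⁿ), g(n) is dominated.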